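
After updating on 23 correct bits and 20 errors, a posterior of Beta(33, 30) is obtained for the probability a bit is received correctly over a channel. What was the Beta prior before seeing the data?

A Beta(α, β) prior with s successes and f failures in binomial data gives a Beta(α+s, β+f) posterior.
Subtract the data counts: 33−23=10, 30−20=10.

Beta(10, 10)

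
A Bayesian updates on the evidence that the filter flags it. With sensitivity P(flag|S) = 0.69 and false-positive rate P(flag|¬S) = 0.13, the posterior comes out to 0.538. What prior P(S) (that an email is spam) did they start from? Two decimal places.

Bayes' rule in odds form gives O(S|E) = O(S)·[P(E|S)/P(E|¬S)], hence O(S) = O(S|E)/LR.
Posterior odds = 0.538/(1−0.538) = 1.1645. LR = 0.69/0.13 = 5.3077.
Prior odds = 1.1645/5.3077 = 0.2194, so P(S) = 0.2194/(1+0.2194) ≈ 0.18.

P(S) = 0.18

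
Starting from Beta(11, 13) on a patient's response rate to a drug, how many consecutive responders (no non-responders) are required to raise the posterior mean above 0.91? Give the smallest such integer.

k = 121

After k responders and 0 non-responders the posterior is Beta(11+k, 13), with mean (11+k)/(11+13+k).
Set (11+k)/(24+k) > 0.91 and solve: k > (0.91·24 − 11)/(1 − 0.91) = 120.444.
The smallest integer exceeding 120.444 is 121.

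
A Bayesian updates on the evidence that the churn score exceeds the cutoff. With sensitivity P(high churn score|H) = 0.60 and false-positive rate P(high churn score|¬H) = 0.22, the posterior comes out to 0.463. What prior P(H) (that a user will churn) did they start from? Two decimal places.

P(H) = 0.24

Bayes' rule in odds form gives O(H|E) = O(H)·[P(E|H)/P(E|¬H)], hence O(H) = O(H|E)/LR.
Posterior odds = 0.463/(1−0.463) = 0.8622. LR = 0.60/0.22 = 2.7273.
Prior odds = 0.8622/2.7273 = 0.3161, so P(H) = 0.3161/(1+0.3161) ≈ 0.24.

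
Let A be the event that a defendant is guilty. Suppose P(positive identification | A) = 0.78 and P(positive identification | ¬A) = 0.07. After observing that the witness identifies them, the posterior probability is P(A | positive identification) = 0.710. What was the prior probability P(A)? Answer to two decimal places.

In odds form, posterior odds = prior odds × likelihood ratio, so prior odds = posterior odds ÷ LR.
Posterior odds = 0.710/(1−0.710) = 2.4483. LR = 0.78/0.07 = 11.1429.
Prior odds = 2.4483/11.1429 = 0.2197, so P(A) = 0.2197/(1+0.2197) ≈ 0.18.

P(A) = 0.18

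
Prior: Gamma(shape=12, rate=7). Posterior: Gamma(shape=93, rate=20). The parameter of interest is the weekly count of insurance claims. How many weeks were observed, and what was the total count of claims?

Gamma–Poisson conjugacy: posterior shape = α + Σxᵢ, posterior rate = β + n.
Matching: Σxᵢ = 93 − 12 = 81 and n = 20 − 7 = 13.

n = 13 weeks with total 81 claims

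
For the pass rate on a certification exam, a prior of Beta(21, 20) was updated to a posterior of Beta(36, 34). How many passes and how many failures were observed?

A Beta(a, b) prior with s successes and f failures in binomial data gives a Beta(a+s, b+f) posterior.
Match parameters: s=36−21=15, f=34−20=14.

15 passes and 14 failures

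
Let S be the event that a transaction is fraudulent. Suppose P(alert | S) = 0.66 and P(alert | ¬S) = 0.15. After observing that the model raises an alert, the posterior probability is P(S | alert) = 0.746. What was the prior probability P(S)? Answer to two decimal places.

P(S) = 0.40

In odds form, posterior odds = prior odds × likelihood ratio, so prior odds = posterior odds ÷ LR.
Posterior odds = 0.746/(1−0.746) = 2.9370. LR = 0.66/0.15 = 4.4000.
Prior odds = 2.9370/4.4000 = 0.6675, so P(S) = 0.6675/(1+0.6675) ≈ 0.40.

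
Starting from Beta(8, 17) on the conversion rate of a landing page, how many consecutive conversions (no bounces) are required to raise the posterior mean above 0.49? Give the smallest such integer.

k = 9

After k conversions and 0 bounces the posterior is Beta(8+k, 17), with mean (8+k)/(8+17+k).
Set (8+k)/(25+k) > 0.49 and solve: k > (0.49·25 − 8)/(1 − 0.49) = 8.333.
The smallest integer exceeding 8.333 is 9, and checking k=9: (17)/(34) = 0.5000 > 0.49.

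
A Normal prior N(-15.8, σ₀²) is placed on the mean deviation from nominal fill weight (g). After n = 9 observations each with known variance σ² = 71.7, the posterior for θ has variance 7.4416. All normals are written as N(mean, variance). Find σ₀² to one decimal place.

For the Normal–Normal model with known σ², precisions add: τ_n = τ₀ + n/σ².
So 1/σ₀² = 1/7.4416 − 9/71.7 = 0.134380 − 0.125523 = 0.008857.
Hence σ₀² = 1/0.008857 ≈ 112.9.

σ₀² = 112.9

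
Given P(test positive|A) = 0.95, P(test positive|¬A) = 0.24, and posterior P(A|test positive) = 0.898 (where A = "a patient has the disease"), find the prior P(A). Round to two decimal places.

In odds form, posterior odds = prior odds × likelihood ratio, so prior odds = posterior odds ÷ LR.
Posterior odds = 0.898/(1−0.898) = 8.8039. LR = 0.95/0.24 = 3.9583.
Prior odds = 8.8039/3.9583 = 2.2242, so P(A) = 2.2242/(1+2.2242) ≈ 0.69.

P(A) = 0.69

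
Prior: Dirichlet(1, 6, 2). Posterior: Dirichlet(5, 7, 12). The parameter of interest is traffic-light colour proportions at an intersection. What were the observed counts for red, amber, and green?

counts (4, 1, 10)

For a Dirichlet(α) prior with multinomial counts c, the posterior is Dirichlet(α + c) componentwise.
Counts are posterior − prior componentwise: 5−1=4, 7−6=1, 12−2=10.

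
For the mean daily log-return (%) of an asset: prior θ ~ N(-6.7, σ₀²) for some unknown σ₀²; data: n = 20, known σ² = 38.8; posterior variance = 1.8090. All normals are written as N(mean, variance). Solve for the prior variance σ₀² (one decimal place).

Posterior precision equals prior precision plus data precision: 1/σ_n² = 1/σ₀² + n/σ².
So 1/σ₀² = 1/1.8090 − 20/38.8 = 0.552792 − 0.515464 = 0.037328.
Hence σ₀² = 1/0.037328 ≈ 26.8.

σ₀² = 26.8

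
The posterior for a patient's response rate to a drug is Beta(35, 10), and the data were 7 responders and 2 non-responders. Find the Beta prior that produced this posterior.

Beta(28, 8)

A Beta(a, b) prior with s successes and f failures in binomial data gives a Beta(a+s, b+f) posterior.
So a = 35 − 7 = 28 and b = 10 − 2 = 8.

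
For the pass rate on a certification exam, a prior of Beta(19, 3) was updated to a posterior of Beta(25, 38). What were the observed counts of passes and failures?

6 passes and 35 failures

Under Beta–binomial conjugacy the posterior parameters are (α+s, β+f).
Match parameters: s=25−19=6, f=38−3=35.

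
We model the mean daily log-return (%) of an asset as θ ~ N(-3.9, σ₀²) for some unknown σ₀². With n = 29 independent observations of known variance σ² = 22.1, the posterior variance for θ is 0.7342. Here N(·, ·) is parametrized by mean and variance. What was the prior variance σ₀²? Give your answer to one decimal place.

Posterior precision equals prior precision plus data precision: 1/σ_n² = 1/σ₀² + n/σ².
So 1/σ₀² = 1/0.7342 − 29/22.1 = 1.362027 − 1.312217 = 0.049810.
Hence σ₀² = 1/0.049810 ≈ 20.1.

σ₀² = 20.1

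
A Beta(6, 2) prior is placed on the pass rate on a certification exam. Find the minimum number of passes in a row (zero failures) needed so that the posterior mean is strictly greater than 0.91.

k = 15

After k passes and 0 failures the posterior is Beta(6+k, 2), with mean (6+k)/(6+2+k).
Set (6+k)/(8+k) > 0.91 and solve: k > (0.91·8 − 6)/(1 − 0.91) = 14.222.
The smallest integer exceeding 14.222 is 15, and checking k=15: (21)/(23) = 0.9130 > 0.91.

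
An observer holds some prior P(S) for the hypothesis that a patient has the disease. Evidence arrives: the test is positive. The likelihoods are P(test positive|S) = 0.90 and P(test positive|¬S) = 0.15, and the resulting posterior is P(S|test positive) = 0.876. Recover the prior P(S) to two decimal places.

In odds form, posterior odds = prior odds × likelihood ratio, so prior odds = posterior odds ÷ LR.
Posterior odds = 0.876/(1−0.876) = 7.0645. LR = 0.90/0.15 = 6.0000.
Prior odds = 7.0645/6.0000 = 1.1774, so P(S) = 1.1774/(1+1.1774) ≈ 0.54.

P(S) = 0.54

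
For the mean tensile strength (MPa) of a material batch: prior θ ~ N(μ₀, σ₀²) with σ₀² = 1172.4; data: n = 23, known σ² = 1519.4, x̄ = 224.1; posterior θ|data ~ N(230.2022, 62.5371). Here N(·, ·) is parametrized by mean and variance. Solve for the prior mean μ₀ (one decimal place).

With known observation variance, the Normal–Normal posterior has precision τ_n = τ₀ + n/σ² and mean μ_n = (τ₀μ₀ + (n/σ²)x̄)/τ_n.
Here τ₀ = 1/1172.4 = 0.000853 and τ_data = 23/1519.4 = 0.015138, so τ_n = 0.015991.
Rearranging for μ₀: μ₀ = (μ_n·τ_n − τ_data·x̄)/τ₀ = (230.2022·0.015991 − 0.015138·224.1) / 0.000853 = 0.288738/0.000853 ≈ 338.5.

μ₀ = 338.5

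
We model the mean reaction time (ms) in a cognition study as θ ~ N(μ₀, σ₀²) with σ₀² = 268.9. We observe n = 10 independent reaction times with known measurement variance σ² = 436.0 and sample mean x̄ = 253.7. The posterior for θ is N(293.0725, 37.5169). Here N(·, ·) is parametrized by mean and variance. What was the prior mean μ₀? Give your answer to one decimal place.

With known observation variance, the Normal–Normal posterior has precision τ_n = τ₀ + n/σ² and mean μ_n = (τ₀μ₀ + (n/σ²)x̄)/τ_n.
Here τ₀ = 1/268.9 = 0.003719 and τ_data = 10/436.0 = 0.022936, so τ_n = 0.026655.
Rearranging for μ₀: μ₀ = (μ_n·τ_n − τ_data·x̄)/τ₀ = (293.0725·0.026655 − 0.022936·253.7) / 0.003719 = 1.992984/0.003719 ≈ 535.9.

μ₀ = 535.9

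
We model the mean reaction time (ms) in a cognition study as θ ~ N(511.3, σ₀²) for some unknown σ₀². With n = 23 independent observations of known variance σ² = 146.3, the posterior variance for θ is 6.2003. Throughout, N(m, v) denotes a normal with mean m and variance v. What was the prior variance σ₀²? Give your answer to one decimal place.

σ₀² = 245.6

For the Normal–Normal model with known σ², precisions add: τ_n = τ₀ + n/σ².
So 1/σ₀² = 1/6.2003 − 23/146.3 = 0.161283 − 0.157211 = 0.004072.
Hence σ₀² = 1/0.004072 ≈ 245.6.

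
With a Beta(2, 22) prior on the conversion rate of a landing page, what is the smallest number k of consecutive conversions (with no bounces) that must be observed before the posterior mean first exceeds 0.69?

After k conversions and 0 bounces the posterior is Beta(2+k, 22), with mean (2+k)/(2+22+k).
Set (2+k)/(24+k) > 0.69 and solve: k > (0.69·24 − 2)/(1 − 0.69) = 46.968.
The smallest integer exceeding 46.968 is 47, and checking k=47: (49)/(71) = 0.6901 > 0.69.

k = 47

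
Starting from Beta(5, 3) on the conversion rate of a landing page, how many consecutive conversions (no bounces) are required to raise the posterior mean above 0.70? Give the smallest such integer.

After k conversions and 0 bounces the posterior is Beta(5+k, 3), with mean (5+k)/(5+3+k).
Set (5+k)/(8+k) > 0.70 and solve: k > (0.70·8 − 5)/(1 − 0.70) = 2.000.
The smallest integer exceeding 2.000 is 3.

k = 3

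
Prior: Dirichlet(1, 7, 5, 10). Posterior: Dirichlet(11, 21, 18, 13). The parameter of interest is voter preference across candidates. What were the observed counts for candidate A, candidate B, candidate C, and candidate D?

counts (10, 14, 13, 3)

For a Dirichlet(α) prior with multinomial counts c, the posterior is Dirichlet(α + c) componentwise.
Counts are posterior − prior componentwise: 11−1=10, 21−7=14, 18−5=13, 13−10=3.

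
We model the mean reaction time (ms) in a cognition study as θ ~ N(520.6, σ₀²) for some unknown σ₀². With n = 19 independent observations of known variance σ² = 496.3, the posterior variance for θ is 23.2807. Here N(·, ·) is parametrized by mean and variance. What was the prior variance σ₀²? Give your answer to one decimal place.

σ₀² = 214.1

Posterior precision equals prior precision plus data precision: 1/σ_n² = 1/σ₀² + n/σ².
So 1/σ₀² = 1/23.2807 − 19/496.3 = 0.042954 − 0.038283 = 0.004671.
Hence σ₀² = 1/0.004671 ≈ 214.1.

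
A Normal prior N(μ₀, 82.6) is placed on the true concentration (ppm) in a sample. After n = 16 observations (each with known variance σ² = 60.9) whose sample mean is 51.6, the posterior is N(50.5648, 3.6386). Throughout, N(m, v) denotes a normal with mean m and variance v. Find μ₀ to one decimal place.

The posterior mean is a precision-weighted average: μ_n = (τ₀μ₀ + τ_data·x̄)/(τ₀+τ_data), with τ₀=1/σ₀² and τ_data=n/σ².
Here τ₀ = 1/82.6 = 0.012107 and τ_data = 16/60.9 = 0.262726, so τ_n = 0.274833.
Rearranging for μ₀: μ₀ = (μ_n·τ_n − τ_data·x̄)/τ₀ = (50.5648·0.274833 − 0.262726·51.6) / 0.012107 = 0.340214/0.012107 ≈ 28.1.

μ₀ = 28.1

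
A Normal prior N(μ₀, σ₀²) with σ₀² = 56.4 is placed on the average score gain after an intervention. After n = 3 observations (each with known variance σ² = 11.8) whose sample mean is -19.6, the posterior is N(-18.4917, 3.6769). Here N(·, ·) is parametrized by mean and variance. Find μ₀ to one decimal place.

With known observation variance, the Normal–Normal posterior has precision τ_n = τ₀ + n/σ² and mean μ_n = (τ₀μ₀ + (n/σ²)x̄)/τ_n.
Here τ₀ = 1/56.4 = 0.017730 and τ_data = 3/11.8 = 0.254237, so τ_n = 0.271967.
Rearranging for μ₀: μ₀ = (μ_n·τ_n − τ_data·x̄)/τ₀ = (-18.4917·0.271967 − 0.254237·-19.6) / 0.017730 = -0.046087/0.017730 ≈ -2.6.

μ₀ = -2.6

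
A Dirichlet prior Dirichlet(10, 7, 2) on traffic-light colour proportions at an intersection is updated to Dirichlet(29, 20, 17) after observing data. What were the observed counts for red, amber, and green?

For a Dirichlet(α) prior with multinomial counts c, the posterior is Dirichlet(α + c) componentwise.
Counts are posterior − prior componentwise: 29−10=19, 20−7=13, 17−2=15.

counts (19, 13, 15)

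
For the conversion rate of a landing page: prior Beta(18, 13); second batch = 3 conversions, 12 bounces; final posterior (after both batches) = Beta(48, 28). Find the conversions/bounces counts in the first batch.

Sequential conjugate updates are equivalent to a single update on the pooled data, so total successes = posterior α − prior α and total failures = posterior β − prior β.
Total across both batches: 48−18=30 conversions, 28−13=15 bounces.
Subtract the second batch: 30−3=27 conversions and 15−12=3 bounces.

27 conversions and 3 bounces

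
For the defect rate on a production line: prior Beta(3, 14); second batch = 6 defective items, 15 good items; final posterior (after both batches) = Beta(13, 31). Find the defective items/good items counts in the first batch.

Sequential conjugate updates are equivalent to a single update on the pooled data, so total successes = posterior α − prior α and total failures = posterior β − prior β.
Total across both batches: 13−3=10 defective items, 31−14=17 good items.
Subtract the second batch: 10−6=4 defective items and 17−15=2 good items.

4 defective items and 2 good items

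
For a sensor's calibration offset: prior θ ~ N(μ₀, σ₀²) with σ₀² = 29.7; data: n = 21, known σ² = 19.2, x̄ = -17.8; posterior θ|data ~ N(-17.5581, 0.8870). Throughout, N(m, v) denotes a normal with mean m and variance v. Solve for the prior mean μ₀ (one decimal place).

μ₀ = -9.7

The posterior mean is a precision-weighted average: μ_n = (τ₀μ₀ + τ_data·x̄)/(τ₀+τ_data), with τ₀=1/σ₀² and τ_data=n/σ².
Here τ₀ = 1/29.7 = 0.033670 and τ_data = 21/19.2 = 1.093750, so τ_n = 1.127420.
Rearranging for μ₀: μ₀ = (μ_n·τ_n − τ_data·x̄)/τ₀ = (-17.5581·1.127420 − 1.093750·-17.8) / 0.033670 = -0.326603/0.033670 ≈ -9.7.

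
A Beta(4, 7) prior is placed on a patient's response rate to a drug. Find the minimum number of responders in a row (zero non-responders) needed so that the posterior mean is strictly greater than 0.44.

After k responders and 0 non-responders the posterior is Beta(4+k, 7), with mean (4+k)/(4+7+k).
Set (4+k)/(11+k) > 0.44 and solve: k > (0.44·11 − 4)/(1 − 0.44) = 1.500.
The smallest integer exceeding 1.500 is 2, and checking k=2: (6)/(13) = 0.4615 > 0.44.

k = 2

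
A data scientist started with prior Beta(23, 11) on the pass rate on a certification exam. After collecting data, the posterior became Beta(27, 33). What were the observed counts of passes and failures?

Under Beta–binomial conjugacy the posterior parameters are (α+s, β+f).
Match parameters: s=27−23=4, f=33−11=22.

4 passes and 22 failures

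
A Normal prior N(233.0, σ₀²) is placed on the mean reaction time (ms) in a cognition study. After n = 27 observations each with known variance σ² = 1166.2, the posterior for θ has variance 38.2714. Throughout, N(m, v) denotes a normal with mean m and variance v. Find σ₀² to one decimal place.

Posterior precision equals prior precision plus data precision: 1/σ_n² = 1/σ₀² + n/σ².
So 1/σ₀² = 1/38.2714 − 27/1166.2 = 0.026129 − 0.023152 = 0.002977.
Hence σ₀² = 1/0.002977 ≈ 335.9.

σ₀² = 335.9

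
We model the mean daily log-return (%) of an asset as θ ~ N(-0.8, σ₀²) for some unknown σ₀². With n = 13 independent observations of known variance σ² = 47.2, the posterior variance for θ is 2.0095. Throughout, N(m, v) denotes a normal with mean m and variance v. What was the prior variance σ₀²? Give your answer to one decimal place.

Posterior precision equals prior precision plus data precision: 1/σ_n² = 1/σ₀² + n/σ².
So 1/σ₀² = 1/2.0095 − 13/47.2 = 0.497636 − 0.275424 = 0.222212.
Hence σ₀² = 1/0.222212 ≈ 4.5.

σ₀² = 4.5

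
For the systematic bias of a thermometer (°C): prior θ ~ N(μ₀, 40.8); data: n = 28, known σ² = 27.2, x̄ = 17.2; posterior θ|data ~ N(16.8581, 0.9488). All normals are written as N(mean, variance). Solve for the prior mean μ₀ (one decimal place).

With known observation variance, the Normal–Normal posterior has precision τ_n = τ₀ + n/σ² and mean μ_n = (τ₀μ₀ + (n/σ²)x̄)/τ_n.
Here τ₀ = 1/40.8 = 0.024510 and τ_data = 28/27.2 = 1.029412, so τ_n = 1.053922.
Rearranging for μ₀: μ₀ = (μ_n·τ_n − τ_data·x̄)/τ₀ = (16.8581·1.053922 − 1.029412·17.2) / 0.024510 = 0.061236/0.024510 ≈ 2.5.

μ₀ = 2.5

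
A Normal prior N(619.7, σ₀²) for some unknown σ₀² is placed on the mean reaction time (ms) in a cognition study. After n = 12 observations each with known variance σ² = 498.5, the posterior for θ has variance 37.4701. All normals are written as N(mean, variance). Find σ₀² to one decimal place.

σ₀² = 382.3

For the Normal–Normal model with known σ², precisions add: τ_n = τ₀ + n/σ².
So 1/σ₀² = 1/37.4701 − 12/498.5 = 0.026688 − 0.024072 = 0.002616.
Hence σ₀² = 1/0.002616 ≈ 382.3.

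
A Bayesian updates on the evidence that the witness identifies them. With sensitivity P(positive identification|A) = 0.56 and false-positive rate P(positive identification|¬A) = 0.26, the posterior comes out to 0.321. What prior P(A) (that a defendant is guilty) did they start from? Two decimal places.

In odds form, posterior odds = prior odds × likelihood ratio, so prior odds = posterior odds ÷ LR.
Posterior odds = 0.321/(1−0.321) = 0.4728. LR = 0.56/0.26 = 2.1538.
Prior odds = 0.4728/2.1538 = 0.2195, so P(A) = 0.2195/(1+0.2195) ≈ 0.18.

P(A) = 0.18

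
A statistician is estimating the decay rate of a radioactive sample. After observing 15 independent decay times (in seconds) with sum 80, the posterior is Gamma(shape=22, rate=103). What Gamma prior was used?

Gamma(shape=7, rate=23)

For an exponential likelihood with a Gamma(α, β) prior on the rate, n observations with total T give posterior Gamma(α+n, β+T).
So α = 22 − 15 = 7 and β = 103 − 80 = 23.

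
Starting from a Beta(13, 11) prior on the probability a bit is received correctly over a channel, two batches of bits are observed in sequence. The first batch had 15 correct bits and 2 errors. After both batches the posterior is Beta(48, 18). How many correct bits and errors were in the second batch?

Because Beta–binomial updating is additive in the counts, the combined data contributed (α_post−α_prior, β_post−β_prior) successes and failures.
Total across both batches: 48−13=35 correct bits, 18−11=7 errors.
Subtract the first batch: 35−15=20 correct bits and 7−2=5 errors.

20 correct bits and 5 errors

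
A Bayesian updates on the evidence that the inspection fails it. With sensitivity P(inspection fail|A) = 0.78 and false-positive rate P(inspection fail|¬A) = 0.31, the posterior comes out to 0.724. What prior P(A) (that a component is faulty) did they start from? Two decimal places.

P(A) = 0.51

Bayes' rule in odds form gives O(A|E) = O(A)·[P(E|A)/P(E|¬A)], hence O(A) = O(A|E)/LR.
Posterior odds = 0.724/(1−0.724) = 2.6232. LR = 0.78/0.31 = 2.5161.
Prior odds = 2.6232/2.5161 = 1.0426, so P(A) = 1.0426/(1+1.0426) ≈ 0.51.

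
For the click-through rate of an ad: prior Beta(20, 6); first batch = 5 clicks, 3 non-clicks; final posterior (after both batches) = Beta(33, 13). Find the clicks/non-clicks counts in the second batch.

8 clicks and 4 non-clicks

Because Beta–binomial updating is additive in the counts, the combined data contributed (α_post−α_prior, β_post−β_prior) successes and failures.
Total across both batches: 33−20=13 clicks, 13−6=7 non-clicks.
Subtract the first batch: 13−5=8 clicks and 7−3=4 non-clicks.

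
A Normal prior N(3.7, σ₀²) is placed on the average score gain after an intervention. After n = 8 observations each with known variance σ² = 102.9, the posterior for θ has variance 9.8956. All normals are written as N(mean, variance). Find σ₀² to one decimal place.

Posterior precision equals prior precision plus data precision: 1/σ_n² = 1/σ₀² + n/σ².
So 1/σ₀² = 1/9.8956 − 8/102.9 = 0.101055 − 0.077745 = 0.023310.
Hence σ₀² = 1/0.023310 ≈ 42.9.

σ₀² = 42.9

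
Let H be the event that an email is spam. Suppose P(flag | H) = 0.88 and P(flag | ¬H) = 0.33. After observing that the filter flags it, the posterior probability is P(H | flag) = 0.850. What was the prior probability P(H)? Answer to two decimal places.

P(H) = 0.68

In odds form, posterior odds = prior odds × likelihood ratio, so prior odds = posterior odds ÷ LR.
Posterior odds = 0.850/(1−0.850) = 5.6667. LR = 0.88/0.33 = 2.6667.
Prior odds = 5.6667/2.6667 = 2.1250, so P(H) = 2.1250/(1+2.1250) ≈ 0.68.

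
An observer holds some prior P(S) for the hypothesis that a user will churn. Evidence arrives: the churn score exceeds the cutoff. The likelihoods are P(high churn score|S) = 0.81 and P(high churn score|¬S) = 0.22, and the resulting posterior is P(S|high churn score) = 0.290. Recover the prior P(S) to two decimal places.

Bayes' rule in odds form gives O(S|E) = O(S)·[P(E|S)/P(E|¬S)], hence O(S) = O(S|E)/LR.
Posterior odds = 0.290/(1−0.290) = 0.4085. LR = 0.81/0.22 = 3.6818.
Prior odds = 0.4085/3.6818 = 0.1110, so P(S) = 0.1110/(1+0.1110) ≈ 0.10.

P(S) = 0.10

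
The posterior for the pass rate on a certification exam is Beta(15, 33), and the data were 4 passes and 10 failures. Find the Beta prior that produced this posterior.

Under Beta–binomial conjugacy the posterior parameters are (a+s, b+f).
So a = 15 − 4 = 11 and b = 33 − 10 = 23.

Beta(11, 23)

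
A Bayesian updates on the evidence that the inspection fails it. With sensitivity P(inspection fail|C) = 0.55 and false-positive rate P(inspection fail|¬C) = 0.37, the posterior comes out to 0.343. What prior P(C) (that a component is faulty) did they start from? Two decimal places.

In odds form, posterior odds = prior odds × likelihood ratio, so prior odds = posterior odds ÷ LR.
Posterior odds = 0.343/(1−0.343) = 0.5221. LR = 0.55/0.37 = 1.4865.
Prior odds = 0.5221/1.4865 = 0.3512, so P(C) = 0.3512/(1+0.3512) ≈ 0.26.

P(C) = 0.26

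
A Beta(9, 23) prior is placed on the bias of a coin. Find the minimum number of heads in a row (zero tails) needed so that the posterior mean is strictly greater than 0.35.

After k heads and 0 tails the posterior is Beta(9+k, 23), with mean (9+k)/(9+23+k).
Set (9+k)/(32+k) > 0.35 and solve: k > (0.35·32 − 9)/(1 − 0.35) = 3.385.
The smallest integer exceeding 3.385 is 4, and checking k=4: (13)/(36) = 0.3611 > 0.35.

k = 4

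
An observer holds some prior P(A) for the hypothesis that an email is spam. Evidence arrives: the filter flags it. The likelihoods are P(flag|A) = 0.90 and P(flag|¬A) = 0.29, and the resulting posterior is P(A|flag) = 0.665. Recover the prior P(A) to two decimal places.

P(A) = 0.39

In odds form, posterior odds = prior odds × likelihood ratio, so prior odds = posterior odds ÷ LR.
Posterior odds = 0.665/(1−0.665) = 1.9851. LR = 0.90/0.29 = 3.1034.
Prior odds = 1.9851/3.1034 = 0.6397, so P(A) = 0.6397/(1+0.6397) ≈ 0.39.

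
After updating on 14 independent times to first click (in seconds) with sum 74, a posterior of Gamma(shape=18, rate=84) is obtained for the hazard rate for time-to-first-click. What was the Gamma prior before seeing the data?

Gamma–exponential conjugacy: posterior shape = α + n, posterior rate = β + Σtᵢ.
So α = 18 − 14 = 4 and β = 84 − 74 = 10.

Gamma(shape=4, rate=10)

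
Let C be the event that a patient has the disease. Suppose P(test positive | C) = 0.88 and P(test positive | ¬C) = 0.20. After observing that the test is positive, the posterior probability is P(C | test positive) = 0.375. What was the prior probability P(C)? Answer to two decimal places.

Bayes' rule in odds form gives O(C|E) = O(C)·[P(E|C)/P(E|¬C)], hence O(C) = O(C|E)/LR.
Posterior odds = 0.375/(1−0.375) = 0.6000. LR = 0.88/0.20 = 4.4000.
Prior odds = 0.6000/4.4000 = 0.1364, so P(C) = 0.1364/(1+0.1364) ≈ 0.12.

P(C) = 0.12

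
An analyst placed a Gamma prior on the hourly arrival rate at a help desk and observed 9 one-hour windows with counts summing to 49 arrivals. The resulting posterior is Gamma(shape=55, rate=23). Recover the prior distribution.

A Gamma(α, β) prior (rate parametrization) on a Poisson rate with n observations summing to S gives posterior Gamma(α+S, β+n).
So α = 55 − 49 = 6 and β = 23 − 9 = 14.

Gamma(shape=6, rate=14)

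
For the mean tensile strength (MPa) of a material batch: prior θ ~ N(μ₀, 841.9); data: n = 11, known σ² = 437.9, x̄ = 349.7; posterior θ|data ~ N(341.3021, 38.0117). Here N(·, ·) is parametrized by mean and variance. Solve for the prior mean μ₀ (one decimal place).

With known observation variance, the Normal–Normal posterior has precision τ_n = τ₀ + n/σ² and mean μ_n = (τ₀μ₀ + (n/σ²)x̄)/τ_n.
Here τ₀ = 1/841.9 = 0.001188 and τ_data = 11/437.9 = 0.025120, so τ_n = 0.026308.
Rearranging for μ₀: μ₀ = (μ_n·τ_n − τ_data·x̄)/τ₀ = (341.3021·0.026308 − 0.025120·349.7) / 0.001188 = 0.194512/0.001188 ≈ 163.7.

μ₀ = 163.7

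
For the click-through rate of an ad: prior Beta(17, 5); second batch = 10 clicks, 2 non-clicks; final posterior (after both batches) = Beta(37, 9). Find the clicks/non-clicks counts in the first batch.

10 clicks and 2 non-clicks

Sequential conjugate updates are equivalent to a single update on the pooled data, so total successes = posterior α − prior α and total failures = posterior β − prior β.
Total across both batches: 37−17=20 clicks, 9−5=4 non-clicks.
Subtract the second batch: 20−10=10 clicks and 4−2=2 non-clicks.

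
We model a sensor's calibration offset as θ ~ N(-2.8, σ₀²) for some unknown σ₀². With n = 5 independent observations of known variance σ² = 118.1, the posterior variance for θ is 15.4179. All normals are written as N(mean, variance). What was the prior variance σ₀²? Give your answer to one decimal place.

For the Normal–Normal model with known σ², precisions add: τ_n = τ₀ + n/σ².
So 1/σ₀² = 1/15.4179 − 5/118.1 = 0.064860 − 0.042337 = 0.022523.
Hence σ₀² = 1/0.022523 ≈ 44.4.

σ₀² = 44.4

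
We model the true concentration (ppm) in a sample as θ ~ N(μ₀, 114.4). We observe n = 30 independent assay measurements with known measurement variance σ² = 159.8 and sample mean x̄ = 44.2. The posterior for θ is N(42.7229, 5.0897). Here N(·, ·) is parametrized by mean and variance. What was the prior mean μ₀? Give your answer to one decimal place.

μ₀ = 11.0

The posterior mean is a precision-weighted average: μ_n = (τ₀μ₀ + τ_data·x̄)/(τ₀+τ_data), with τ₀=1/σ₀² and τ_data=n/σ².
Here τ₀ = 1/114.4 = 0.008741 and τ_data = 30/159.8 = 0.187735, so τ_n = 0.196476.
Rearranging for μ₀: μ₀ = (μ_n·τ_n − τ_data·x̄)/τ₀ = (42.7229·0.196476 − 0.187735·44.2) / 0.008741 = 0.096138/0.008741 ≈ 11.0.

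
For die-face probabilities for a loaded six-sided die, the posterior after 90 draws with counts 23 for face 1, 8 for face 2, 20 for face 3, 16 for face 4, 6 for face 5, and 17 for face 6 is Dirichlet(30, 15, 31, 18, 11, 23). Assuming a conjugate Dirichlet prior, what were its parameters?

Dirichlet(7, 7, 11, 2, 5, 6)

For a Dirichlet(α) prior with multinomial counts c, the posterior is Dirichlet(α + c) componentwise.
Subtract each count from the matching posterior parameter: 30−23=7, 15−8=7, 31−20=11, 18−16=2, 11−6=5, 23−17=6.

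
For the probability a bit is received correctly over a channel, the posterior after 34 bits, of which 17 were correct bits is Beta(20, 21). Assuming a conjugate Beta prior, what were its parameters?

Under Beta–binomial conjugacy the posterior parameters are (α+s, β+f).
So α = 20 − 17 = 3 and β = 21 − 17 = 4.

Beta(3, 4)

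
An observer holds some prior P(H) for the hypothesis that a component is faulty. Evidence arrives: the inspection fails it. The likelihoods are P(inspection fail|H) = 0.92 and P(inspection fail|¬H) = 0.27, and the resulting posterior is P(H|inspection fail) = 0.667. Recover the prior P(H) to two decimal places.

P(H) = 0.37

Bayes' rule in odds form gives O(H|E) = O(H)·[P(E|H)/P(E|¬H)], hence O(H) = O(H|E)/LR.
Posterior odds = 0.667/(1−0.667) = 2.0030. LR = 0.92/0.27 = 3.4074.
Prior odds = 2.0030/3.4074 = 0.5878, so P(H) = 0.5878/(1+0.5878) ≈ 0.37.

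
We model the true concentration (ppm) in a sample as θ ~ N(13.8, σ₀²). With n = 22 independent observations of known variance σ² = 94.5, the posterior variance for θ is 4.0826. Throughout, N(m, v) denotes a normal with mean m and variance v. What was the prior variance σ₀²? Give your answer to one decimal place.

For the Normal–Normal model with known σ², precisions add: τ_n = τ₀ + n/σ².
So 1/σ₀² = 1/4.0826 − 22/94.5 = 0.244942 − 0.232804 = 0.012138.
Hence σ₀² = 1/0.012138 ≈ 82.4.

σ₀² = 82.4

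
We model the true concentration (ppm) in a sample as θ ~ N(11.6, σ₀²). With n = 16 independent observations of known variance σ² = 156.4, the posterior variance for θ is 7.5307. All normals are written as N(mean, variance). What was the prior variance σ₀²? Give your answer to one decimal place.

Posterior precision equals prior precision plus data precision: 1/σ_n² = 1/σ₀² + n/σ².
So 1/σ₀² = 1/7.5307 − 16/156.4 = 0.132790 − 0.102302 = 0.030488.
Hence σ₀² = 1/0.030488 ≈ 32.8.

σ₀² = 32.8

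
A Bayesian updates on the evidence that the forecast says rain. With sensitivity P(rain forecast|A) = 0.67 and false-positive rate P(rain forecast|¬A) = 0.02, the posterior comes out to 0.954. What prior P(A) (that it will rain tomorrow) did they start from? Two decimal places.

P(A) = 0.38

Bayes' rule in odds form gives O(A|E) = O(A)·[P(E|A)/P(E|¬A)], hence O(A) = O(A|E)/LR.
Posterior odds = 0.954/(1−0.954) = 20.7391. LR = 0.67/0.02 = 33.5000.
Prior odds = 20.7391/33.5000 = 0.6191, so P(A) = 0.6191/(1+0.6191) ≈ 0.38.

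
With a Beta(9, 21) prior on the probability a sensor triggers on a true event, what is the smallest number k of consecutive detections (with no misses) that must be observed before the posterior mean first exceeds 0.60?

After k detections and 0 misses the posterior is Beta(9+k, 21), with mean (9+k)/(9+21+k).
Set (9+k)/(30+k) > 0.60 and solve: k > (0.60·30 − 9)/(1 − 0.60) = 22.500.
The smallest integer exceeding 22.500 is 23, and checking k=23: (32)/(53) = 0.6038 > 0.60.

k = 23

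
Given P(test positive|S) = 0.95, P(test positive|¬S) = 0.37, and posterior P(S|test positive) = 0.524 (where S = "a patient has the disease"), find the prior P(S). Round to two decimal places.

P(S) = 0.30

Bayes' rule in odds form gives O(S|E) = O(S)·[P(E|S)/P(E|¬S)], hence O(S) = O(S|E)/LR.
Posterior odds = 0.524/(1−0.524) = 1.1008. LR = 0.95/0.37 = 2.5676.
Prior odds = 1.1008/2.5676 = 0.4287, so P(S) = 0.4287/(1+0.4287) ≈ 0.30.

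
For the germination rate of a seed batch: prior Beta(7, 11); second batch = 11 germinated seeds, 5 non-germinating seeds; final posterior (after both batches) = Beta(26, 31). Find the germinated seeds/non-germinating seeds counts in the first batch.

8 germinated seeds and 15 non-germinating seeds

Because Beta–binomial updating is additive in the counts, the combined data contributed (α_post−α_prior, β_post−β_prior) successes and failures.
Total across both batches: 26−7=19 germinated seeds, 31−11=20 non-germinating seeds.
Subtract the second batch: 19−11=8 germinated seeds and 20−5=15 non-germinating seeds.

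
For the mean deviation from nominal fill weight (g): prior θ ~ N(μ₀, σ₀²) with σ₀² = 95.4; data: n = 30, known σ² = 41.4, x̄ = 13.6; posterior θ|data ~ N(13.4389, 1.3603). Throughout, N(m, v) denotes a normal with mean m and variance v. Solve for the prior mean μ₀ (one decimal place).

μ₀ = 2.3

With known observation variance, the Normal–Normal posterior has precision τ_n = τ₀ + n/σ² and mean μ_n = (τ₀μ₀ + (n/σ²)x̄)/τ_n.
Here τ₀ = 1/95.4 = 0.010482 and τ_data = 30/41.4 = 0.724638, so τ_n = 0.735120.
Rearranging for μ₀: μ₀ = (μ_n·τ_n − τ_data·x̄)/τ₀ = (13.4389·0.735120 − 0.724638·13.6) / 0.010482 = 0.024127/0.010482 ≈ 2.3.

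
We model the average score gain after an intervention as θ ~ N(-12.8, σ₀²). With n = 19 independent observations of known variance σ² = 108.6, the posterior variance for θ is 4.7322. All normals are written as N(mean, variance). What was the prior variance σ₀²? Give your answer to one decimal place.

For the Normal–Normal model with known σ², precisions add: τ_n = τ₀ + n/σ².
So 1/σ₀² = 1/4.7322 − 19/108.6 = 0.211318 − 0.174954 = 0.036364.
Hence σ₀² = 1/0.036364 ≈ 27.5.

σ₀² = 27.5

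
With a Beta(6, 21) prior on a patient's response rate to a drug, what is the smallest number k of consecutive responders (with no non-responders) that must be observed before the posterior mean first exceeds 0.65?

k = 34

After k responders and 0 non-responders the posterior is Beta(6+k, 21), with mean (6+k)/(6+21+k).
Set (6+k)/(27+k) > 0.65 and solve: k > (0.65·27 − 6)/(1 − 0.65) = 33.000.
The smallest integer exceeding 33.000 is 34, and checking k=34: (40)/(61) = 0.6557 > 0.65.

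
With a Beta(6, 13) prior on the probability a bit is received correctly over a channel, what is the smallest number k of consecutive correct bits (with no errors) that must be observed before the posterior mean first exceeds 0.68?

k = 22

After k correct bits and 0 errors the posterior is Beta(6+k, 13), with mean (6+k)/(6+13+k).
Set (6+k)/(19+k) > 0.68 and solve: k > (0.68·19 − 6)/(1 − 0.68) = 21.625.
The smallest integer exceeding 21.625 is 22, and checking k=22: (28)/(41) = 0.6829 > 0.68.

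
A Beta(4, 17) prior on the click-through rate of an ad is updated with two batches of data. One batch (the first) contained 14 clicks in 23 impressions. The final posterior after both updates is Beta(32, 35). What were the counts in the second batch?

14 clicks and 9 non-clicks

Because Beta–binomial updating is additive in the counts, the combined data contributed (α_post−α_prior, β_post−β_prior) successes and failures.
Total across both batches: 32−4=28 clicks, 35−17=18 non-clicks.
Subtract the first batch: 28−14=14 clicks and 18−9=9 non-clicks.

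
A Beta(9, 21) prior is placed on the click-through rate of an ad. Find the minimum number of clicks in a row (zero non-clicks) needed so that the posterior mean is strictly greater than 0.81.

After k clicks and 0 non-clicks the posterior is Beta(9+k, 21), with mean (9+k)/(9+21+k).
Set (9+k)/(30+k) > 0.81 and solve: k > (0.81·30 − 9)/(1 − 0.81) = 80.526.
The smallest integer exceeding 80.526 is 81, and checking k=81: (90)/(111) = 0.8108 > 0.81.

k = 81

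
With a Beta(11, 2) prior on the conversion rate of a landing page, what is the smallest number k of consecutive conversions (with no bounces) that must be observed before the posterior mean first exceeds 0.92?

k = 13

After k conversions and 0 bounces the posterior is Beta(11+k, 2), with mean (11+k)/(11+2+k).
Set (11+k)/(13+k) > 0.92 and solve: k > (0.92·13 − 11)/(1 − 0.92) = 12.000.
The smallest integer exceeding 12.000 is 13, and checking k=13: (24)/(26) = 0.9231 > 0.92.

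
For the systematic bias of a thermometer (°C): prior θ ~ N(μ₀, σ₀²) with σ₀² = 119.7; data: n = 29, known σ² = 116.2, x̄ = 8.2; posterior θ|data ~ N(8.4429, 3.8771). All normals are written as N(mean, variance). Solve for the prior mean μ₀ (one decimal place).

With known observation variance, the Normal–Normal posterior has precision τ_n = τ₀ + n/σ² and mean μ_n = (τ₀μ₀ + (n/σ²)x̄)/τ_n.
Here τ₀ = 1/119.7 = 0.008354 and τ_data = 29/116.2 = 0.249570, so τ_n = 0.257924.
Rearranging for μ₀: μ₀ = (μ_n·τ_n − τ_data·x̄)/τ₀ = (8.4429·0.257924 − 0.249570·8.2) / 0.008354 = 0.131153/0.008354 ≈ 15.7.

μ₀ = 15.7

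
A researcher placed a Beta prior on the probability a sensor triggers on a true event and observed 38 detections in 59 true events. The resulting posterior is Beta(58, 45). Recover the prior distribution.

A Beta(α, β) prior with s successes and f failures in binomial data gives a Beta(α+s, β+f) posterior.
Subtract the data counts: 58−38=20, 45−21=24.

Beta(20, 24)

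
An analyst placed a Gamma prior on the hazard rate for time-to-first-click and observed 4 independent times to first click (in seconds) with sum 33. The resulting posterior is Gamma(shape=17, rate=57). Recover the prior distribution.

For an exponential likelihood with a Gamma(α, β) prior on the rate, n observations with total T give posterior Gamma(α+n, β+T).
So α = 17 − 4 = 13 and β = 57 − 33 = 24.

Gamma(shape=13, rate=24)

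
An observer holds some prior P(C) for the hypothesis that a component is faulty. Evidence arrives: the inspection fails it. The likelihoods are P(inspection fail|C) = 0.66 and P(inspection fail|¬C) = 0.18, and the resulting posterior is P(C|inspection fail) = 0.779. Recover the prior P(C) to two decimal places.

P(C) = 0.49

Bayes' rule in odds form gives O(C|E) = O(C)·[P(E|C)/P(E|¬C)], hence O(C) = O(C|E)/LR.
Posterior odds = 0.779/(1−0.779) = 3.5249. LR = 0.66/0.18 = 3.6667.
Prior odds = 3.5249/3.6667 = 0.9613, so P(C) = 0.9613/(1+0.9613) ≈ 0.49.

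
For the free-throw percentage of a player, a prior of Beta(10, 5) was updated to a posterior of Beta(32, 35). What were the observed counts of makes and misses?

A Beta(a, b) prior with s successes and f failures in binomial data gives a Beta(a+s, b+f) posterior.
So s = 32 − 10 = 22 and f = 35 − 5 = 30.

22 makes and 30 misses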